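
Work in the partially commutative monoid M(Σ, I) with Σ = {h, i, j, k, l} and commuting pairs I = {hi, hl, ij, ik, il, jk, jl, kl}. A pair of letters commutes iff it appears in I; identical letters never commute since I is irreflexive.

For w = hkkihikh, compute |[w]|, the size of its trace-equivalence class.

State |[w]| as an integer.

piece 0:h — minimal
piece 1:k rests on {0:h}
piece 2:k rests on {1:k}
piece 3:i — minimal
piece 4:h rests on {2:k}
piece 5:i rests on {3:i}
piece 6:k rests on {4:h}
piece 7:h rests on {6:k}
minimal pieces: {0:h, 3:i}
ways to finish when only these pieces remain (= sum over removing one remaining piece with nothing left below it):
  1 left: {5}→1  {7}→1
  2 left: {3,5}→1  {5,7}→2  {6,7}→1
  3 left: {3,5,7}→3  {4,6,7}→1  {5,6,7}→3
  4 left: {2,4,6,7}→1  {3,5,6,7}→6  {4,5,6,7}→4
  5 left: {1,2,4,6,7}→1  {2,4,5,6,7}→5  {3,4,5,6,7}→10
  6 left: {0,1,2,4,6,7}→1  {1,2,4,5,6,7}→6  {2,3,4,5,6,7}→15
  placing 0:h first → 21 extensions
  placing 3:i first → 7 extensions
total linear extensions = 28

28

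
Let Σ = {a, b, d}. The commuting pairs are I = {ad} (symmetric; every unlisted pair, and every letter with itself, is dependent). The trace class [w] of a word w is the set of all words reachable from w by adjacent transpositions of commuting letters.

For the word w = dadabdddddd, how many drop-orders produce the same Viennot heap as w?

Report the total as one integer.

#0=d has no predecessor
#1=a has no predecessor
#2=d depends on [0:d]
#3=a depends on [1:a]
#4=b depends on [2:d, 3:a]
#5=d depends on [4:b]
#6=d depends on [5:d]
#7=d depends on [6:d]
#8=d depends on [7:d]
#9=d depends on [8:d]
#10=d depends on [9:d]
sources: [0:d, 1:a]
N(rest) = Σ N(rest − s) over sources s of rest; N(one piece) = 1:
  size 1 → [10]=1
  size 2 → [9,10]=1
  size 3 → [8,9,10]=1
  size 4 → [7,8,9,10]=1
  size 5 → [6,7,8,9,10]=1
  size 6 → [5,6,7,8,9,10]=1
  size 7 → [4,5,6,7,8,9,10]=1
  size 8 → [2,4,5,6,7,8,9,10]=1  [3,4,5,6,7,8,9,10]=1
  size 9 → [0,2,4,5,6,7,8,9,10]=1  [1,3,4,5,6,7,8,9,10]=1  [2,3,4,5,6,7,8,9,10]=2
  first=0(d) contributes 3
  first=1(a) contributes 3
|[w]| = 6

6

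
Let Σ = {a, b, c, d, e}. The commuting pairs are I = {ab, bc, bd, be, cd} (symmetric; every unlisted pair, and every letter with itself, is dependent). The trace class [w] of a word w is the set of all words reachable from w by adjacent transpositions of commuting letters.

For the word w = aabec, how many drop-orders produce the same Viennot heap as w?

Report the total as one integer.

drop 0:a onto floor
drop 1:a onto {0:a}
drop 2:b onto floor
drop 3:e onto {1:a}
drop 4:c onto {3:e}
ground layer = {0:a, 2:b}
drop-orders for the pieces not yet dropped (sum over which currently-grounded one goes next):
  1 to go: {2} 1  {4} 1
  2 to go: {2,4} 2  {3,4} 1
  3 to go: {1,3,4} 1  {2,3,4} 3
  if 0:a drops first: 4 orders
  if 2:b drops first: 1 orders
heap linearizations: 5

5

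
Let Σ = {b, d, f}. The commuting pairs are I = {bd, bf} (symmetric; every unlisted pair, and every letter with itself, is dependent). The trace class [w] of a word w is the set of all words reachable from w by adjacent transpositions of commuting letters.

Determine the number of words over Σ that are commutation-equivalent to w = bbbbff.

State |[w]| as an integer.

drop 0:b onto floor
drop 1:b onto {0:b}
drop 2:b onto {1:b}
drop 3:b onto {2:b}
drop 4:f onto floor
drop 5:f onto {4:f}
ground layer = {0:b, 4:f}
drop-orders for the pieces not yet dropped (sum over which currently-grounded one goes next):
  1 to go: {3} 1  {5} 1
  2 to go: {2,3} 1  {3,5} 2  {4,5} 1
  3 to go: {1,2,3} 1  {2,3,5} 3  {3,4,5} 3
  4 to go: {0,1,2,3} 1  {1,2,3,5} 4  {2,3,4,5} 6
  if 0:b drops first: 10 orders
  if 4:f drops first: 5 orders
heap linearizations: 15

15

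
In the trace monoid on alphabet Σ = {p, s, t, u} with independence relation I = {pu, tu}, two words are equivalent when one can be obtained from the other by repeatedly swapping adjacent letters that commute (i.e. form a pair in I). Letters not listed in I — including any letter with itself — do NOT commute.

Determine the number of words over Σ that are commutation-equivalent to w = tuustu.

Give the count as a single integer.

piece 0:t — minimal
piece 1:u — minimal
piece 2:u rests on {1:u}
piece 3:s rests on {0:t, 2:u}
piece 4:t rests on {3:s}
piece 5:u rests on {3:s}
minimal pieces: {0:t, 1:u}
ways to finish when only these pieces remain (= sum over removing one remaining piece with nothing left below it):
  1 left: {4}→1  {5}→1
  2 left: {4,5}→2
  3 left: {3,4,5}→2
  4 left: {0,3,4,5}→2  {2,3,4,5}→2
  placing 0:t first → 2 extensions
  placing 1:u first → 4 extensions
total linear extensions = 6

6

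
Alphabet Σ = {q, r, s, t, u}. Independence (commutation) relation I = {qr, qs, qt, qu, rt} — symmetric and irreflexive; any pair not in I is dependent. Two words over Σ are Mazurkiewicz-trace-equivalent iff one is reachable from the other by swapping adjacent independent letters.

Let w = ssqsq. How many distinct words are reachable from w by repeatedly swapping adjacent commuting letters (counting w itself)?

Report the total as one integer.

#0=s has no predecessor
#1=s depends on [0:s]
#2=q has no predecessor
#3=s depends on [1:s]
#4=q depends on [2:q]
sources: [0:s, 2:q]
N(rest) = Σ N(rest − s) over sources s of rest; N(one piece) = 1:
  size 1 → [3]=1  [4]=1
  size 2 → [1,3]=1  [2,4]=1  [3,4]=2
  size 3 → [0,1,3]=1  [1,3,4]=3  [2,3,4]=3
  first=0(s) contributes 6
  first=2(q) contributes 4
|[w]| = 10

10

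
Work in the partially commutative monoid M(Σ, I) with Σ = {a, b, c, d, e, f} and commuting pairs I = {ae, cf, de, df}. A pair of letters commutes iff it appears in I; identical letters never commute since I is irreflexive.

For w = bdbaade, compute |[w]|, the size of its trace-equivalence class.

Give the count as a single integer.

0(b) covers ∅
1(d) covers 0:b
2(b) covers 1:d
3(a) covers 2:b
4(a) covers 3:a
5(d) covers 4:a
6(e) covers 2:b
floor of heap: 0:b
completions by unplaced set U, small U first (add the entries for U minus each lowest piece of U):
  |U|=1: {5}:1  {6}:1
  |U|=2: {4,5}:1  {5,6}:2
  |U|=3: {3,4,5}:1  {4,5,6}:3
  |U|=4: {3,4,5,6}:4
  |U|=5: {2,3,4,5,6}:4
  start at 0(b): 4

4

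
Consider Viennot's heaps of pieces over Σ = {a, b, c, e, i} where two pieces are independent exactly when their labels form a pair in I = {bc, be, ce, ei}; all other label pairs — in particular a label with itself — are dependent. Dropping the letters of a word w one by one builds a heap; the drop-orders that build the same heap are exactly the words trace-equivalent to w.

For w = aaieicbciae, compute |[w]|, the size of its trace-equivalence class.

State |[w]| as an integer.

21

0(a) covers ∅
1(a) covers 0:a
2(i) covers 1:a
3(e) covers 1:a
4(i) covers 2:i
5(c) covers 4:i
6(b) covers 4:i
7(c) covers 5:c
8(i) covers 6:b, 7:c
9(a) covers 3:e, 8:i
10(e) covers 9:a
floor of heap: 0:a
completions by unplaced set U, small U first (add the entries for U minus each lowest piece of U):
  |U|=1: {10}:1
  |U|=2: {9,10}:1
  |U|=3: {3,9,10}:1  {8,9,10}:1
  |U|=4: {3,8,9,10}:2  {6,8,9,10}:1  {7,8,9,10}:1
  |U|=5: {3,6,8,9,10}:3  {3,7,8,9,10}:3  {5,7,8,9,10}:1  {6,7,8,9,10}:2
  |U|=6: {3,5,7,8,9,10}:4  {3,6,7,8,9,10}:8  {5,6,7,8,9,10}:3
  |U|=7: {3,5,6,7,8,9,10}:15  {4,5,6,7,8,9,10}:3
  |U|=8: {2,4,5,6,7,8,9,10}:3  {3,4,5,6,7,8,9,10}:18
  |U|=9: {2,3,4,5,6,7,8,9,10}:21
  start at 0(a): 21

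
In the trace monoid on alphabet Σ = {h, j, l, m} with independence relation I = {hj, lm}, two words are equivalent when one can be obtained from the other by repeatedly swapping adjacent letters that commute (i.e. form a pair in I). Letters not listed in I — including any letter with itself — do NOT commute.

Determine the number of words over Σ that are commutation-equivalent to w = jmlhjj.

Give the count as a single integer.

6

drop 0:j onto floor
drop 1:m onto {0:j}
drop 2:l onto {0:j}
drop 3:h onto {1:m, 2:l}
drop 4:j onto {1:m, 2:l}
drop 5:j onto {4:j}
ground layer = {0:j}
drop-orders for the pieces not yet dropped (sum over which currently-grounded one goes next):
  1 to go: {3} 1  {5} 1
  2 to go: {3,5} 2  {4,5} 1
  3 to go: {3,4,5} 3
  4 to go: {1,3,4,5} 3  {2,3,4,5} 3
  if 0:j drops first: 6 orders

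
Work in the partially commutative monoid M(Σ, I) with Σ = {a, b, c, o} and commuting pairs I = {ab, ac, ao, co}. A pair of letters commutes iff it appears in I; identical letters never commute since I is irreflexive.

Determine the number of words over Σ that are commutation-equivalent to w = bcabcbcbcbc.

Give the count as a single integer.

11

piece 0:b — minimal
piece 1:c rests on {0:b}
piece 2:a — minimal
piece 3:b rests on {1:c}
piece 4:c rests on {3:b}
piece 5:b rests on {4:c}
piece 6:c rests on {5:b}
piece 7:b rests on {6:c}
piece 8:c rests on {7:b}
piece 9:b rests on {8:c}
piece 10:c rests on {9:b}
minimal pieces: {0:b, 2:a}
ways to finish when only these pieces remain (= sum over removing one remaining piece with nothing left below it):
  1 left: {2}→1  {10}→1
  2 left: {2,10}→2  {9,10}→1
  3 left: {2,9,10}→3  {8,9,10}→1
  4 left: {2,8,9,10}→4  {7,8,9,10}→1
  5 left: {2,7,8,9,10}→5  {6,7,8,9,10}→1
  6 left: {2,6,7,8,9,10}→6  {5,6,7,8,9,10}→1
  7 left: {2,5,6,7,8,9,10}→7  {4,5,6,7,8,9,10}→1
  8 left: {2,4,5,6,7,8,9,10}→8  {3,4,5,6,7,8,9,10}→1
  9 left: {1,3,4,5,6,7,8,9,10}→1  {2,3,4,5,6,7,8,9,10}→9
  placing 0:b first → 10 extensions
  placing 2:a first → 1 extensions
total linear extensions = 11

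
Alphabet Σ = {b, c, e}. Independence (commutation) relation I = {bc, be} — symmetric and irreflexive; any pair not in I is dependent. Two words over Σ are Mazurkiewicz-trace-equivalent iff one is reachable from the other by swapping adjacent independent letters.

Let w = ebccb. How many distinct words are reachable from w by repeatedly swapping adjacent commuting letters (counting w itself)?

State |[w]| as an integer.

#0=e has no predecessor
#1=b has no predecessor
#2=c depends on [0:e]
#3=c depends on [2:c]
#4=b depends on [1:b]
sources: [0:e, 1:b]
N(rest) = Σ N(rest − s) over sources s of rest; N(one piece) = 1:
  size 1 → [3]=1  [4]=1
  size 2 → [1,4]=1  [2,3]=1  [3,4]=2
  size 3 → [0,2,3]=1  [1,3,4]=3  [2,3,4]=3
  first=0(e) contributes 6
  first=1(b) contributes 4
|[w]| = 10

10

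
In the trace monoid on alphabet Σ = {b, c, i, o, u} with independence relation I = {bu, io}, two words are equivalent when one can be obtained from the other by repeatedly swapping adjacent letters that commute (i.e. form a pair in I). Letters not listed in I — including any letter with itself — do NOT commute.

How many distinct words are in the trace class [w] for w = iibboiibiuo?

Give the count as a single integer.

drop 0:i onto floor
drop 1:i onto {0:i}
drop 2:b onto {1:i}
drop 3:b onto {2:b}
drop 4:o onto {3:b}
drop 5:i onto {3:b}
drop 6:i onto {5:i}
drop 7:b onto {4:o, 6:i}
drop 8:i onto {7:b}
drop 9:u onto {8:i}
drop 10:o onto {9:u}
ground layer = {0:i}
drop-orders for the pieces not yet dropped (sum over which currently-grounded one goes next):
  1 to go: {10} 1
  2 to go: {9,10} 1
  3 to go: {8,9,10} 1
  4 to go: {7,8,9,10} 1
  5 to go: {4,7,8,9,10} 1  {6,7,8,9,10} 1
  6 to go: {4,6,7,8,9,10} 2  {5,6,7,8,9,10} 1
  7 to go: {4,5,6,7,8,9,10} 3
  8 to go: {3,4,5,6,7,8,9,10} 3
  9 to go: {2,3,4,5,6,7,8,9,10} 3
  if 0:i drops first: 3 orders

3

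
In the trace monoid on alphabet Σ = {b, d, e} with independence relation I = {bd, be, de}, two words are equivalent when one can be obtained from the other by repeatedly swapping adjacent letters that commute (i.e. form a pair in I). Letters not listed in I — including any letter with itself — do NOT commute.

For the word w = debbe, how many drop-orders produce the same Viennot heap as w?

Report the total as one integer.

0(d) covers ∅
1(e) covers ∅
2(b) covers ∅
3(b) covers 2:b
4(e) covers 1:e
floor of heap: 0:d, 1:e, 2:b
completions by unplaced set U, small U first (add the entries for U minus each lowest piece of U):
  |U|=1: {0}:1  {3}:1  {4}:1
  |U|=2: {0,3}:2  {0,4}:2  {1,4}:1  {2,3}:1  {3,4}:2
  |U|=3: {0,1,4}:3  {0,2,3}:3  {0,3,4}:6  {1,3,4}:3  {2,3,4}:3
  start at 0(d): 6
  start at 1(e): 12
  start at 2(b): 12
sum over floor = 30

30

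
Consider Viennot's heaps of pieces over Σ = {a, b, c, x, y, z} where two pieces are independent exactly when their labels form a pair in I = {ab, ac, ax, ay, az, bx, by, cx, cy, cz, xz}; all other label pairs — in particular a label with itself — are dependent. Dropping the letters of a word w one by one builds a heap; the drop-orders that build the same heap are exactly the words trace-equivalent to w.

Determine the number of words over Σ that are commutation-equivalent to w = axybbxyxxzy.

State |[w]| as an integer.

704

drop 0:a onto floor
drop 1:x onto floor
drop 2:y onto {1:x}
drop 3:b onto floor
drop 4:b onto {3:b}
drop 5:x onto {2:y}
drop 6:y onto {5:x}
drop 7:x onto {6:y}
drop 8:x onto {7:x}
drop 9:z onto {4:b, 6:y}
drop 10:y onto {8:x, 9:z}
ground layer = {0:a, 1:x, 3:b}
drop-orders for the pieces not yet dropped (sum over which currently-grounded one goes next):
  1 to go: {0} 1  {10} 1
  2 to go: {0,10} 2  {8,10} 1  {9,10} 1
  3 to go: {0,8,10} 3  {0,9,10} 3  {4,9,10} 1  {7,8,10} 1  {8,9,10} 2
  4 to go: {0,4,9,10} 4  {0,7,8,10} 4  {0,8,9,10} 8  {3,4,9,10} 1  {4,8,9,10} 3  {7,8,9,10} 3
  5 to go: {0,3,4,9,10} 5  {0,4,8,9,10} 15  {0,7,8,9,10} 15  {3,4,8,9,10} 4  {4,7,8,9,10} 6  {6,7,8,9,10} 3
  6 to go: {0,3,4,8,9,10} 24  {0,4,7,8,9,10} 36  {0,6,7,8,9,10} 18  {3,4,7,8,9,10} 10  {4,6,7,8,9,10} 9  {5,6,7,8,9,10} 3
  7 to go: {0,3,4,7,8,9,10} 70  {0,4,6,7,8,9,10} 63  {0,5,6,7,8,9,10} 21  {2,5,6,7,8,9,10} 3  {3,4,6,7,8,9,10} 19  {4,5,6,7,8,9,10} 12
  8 to go: {0,2,5,6,7,8,9,10} 24  {0,3,4,6,7,8,9,10} 152  {0,4,5,6,7,8,9,10} 96  {1,2,5,6,7,8,9,10} 3  {2,4,5,6,7,8,9,10} 15  {3,4,5,6,7,8,9,10} 31
  9 to go: {0,1,2,5,6,7,8,9,10} 27  {0,2,4,5,6,7,8,9,10} 135  {0,3,4,5,6,7,8,9,10} 279  {1,2,4,5,6,7,8,9,10} 18  {2,3,4,5,6,7,8,9,10} 46
  if 0:a drops first: 64 orders
  if 1:x drops first: 460 orders
  if 3:b drops first: 180 orders
heap linearizations: 704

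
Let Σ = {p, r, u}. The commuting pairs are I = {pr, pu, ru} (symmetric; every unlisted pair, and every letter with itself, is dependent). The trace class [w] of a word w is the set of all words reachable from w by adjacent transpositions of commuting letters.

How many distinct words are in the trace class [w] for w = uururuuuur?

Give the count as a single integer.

#0=u has no predecessor
#1=u depends on [0:u]
#2=r has no predecessor
#3=u depends on [1:u]
#4=r depends on [2:r]
#5=u depends on [3:u]
#6=u depends on [5:u]
#7=u depends on [6:u]
#8=u depends on [7:u]
#9=r depends on [4:r]
sources: [0:u, 2:r]
N(rest) = Σ N(rest − s) over sources s of rest; N(one piece) = 1:
  size 1 → [8]=1  [9]=1
  size 2 → [4,9]=1  [7,8]=1  [8,9]=2
  size 3 → [2,4,9]=1  [4,8,9]=3  [6,7,8]=1  [7,8,9]=3
  size 4 → [2,4,8,9]=4  [4,7,8,9]=6  [5,6,7,8]=1  [6,7,8,9]=4
  size 5 → [2,4,7,8,9]=10  [3,5,6,7,8]=1  [4,6,7,8,9]=10  [5,6,7,8,9]=5
  size 6 → [1,3,5,6,7,8]=1  [2,4,6,7,8,9]=20  [3,5,6,7,8,9]=6  [4,5,6,7,8,9]=15
  size 7 → [0,1,3,5,6,7,8]=1  [1,3,5,6,7,8,9]=7  [2,4,5,6,7,8,9]=35  [3,4,5,6,7,8,9]=21
  size 8 → [0,1,3,5,6,7,8,9]=8  [1,3,4,5,6,7,8,9]=28  [2,3,4,5,6,7,8,9]=56
  first=0(u) contributes 84
  first=2(r) contributes 36
|[w]| = 120

120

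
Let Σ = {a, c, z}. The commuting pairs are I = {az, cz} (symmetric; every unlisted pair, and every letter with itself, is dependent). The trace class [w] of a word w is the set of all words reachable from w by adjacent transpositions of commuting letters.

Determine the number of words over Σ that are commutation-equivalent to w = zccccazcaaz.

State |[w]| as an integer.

drop 0:z onto floor
drop 1:c onto floor
drop 2:c onto {1:c}
drop 3:c onto {2:c}
drop 4:c onto {3:c}
drop 5:a onto {4:c}
drop 6:z onto {0:z}
drop 7:c onto {5:a}
drop 8:a onto {7:c}
drop 9:a onto {8:a}
drop 10:z onto {6:z}
ground layer = {0:z, 1:c}
drop-orders for the pieces not yet dropped (sum over which currently-grounded one goes next):
  1 to go: {9} 1  {10} 1
  2 to go: {6,10} 1  {8,9} 1  {9,10} 2
  3 to go: {0,6,10} 1  {6,9,10} 3  {7,8,9} 1  {8,9,10} 3
  4 to go: {0,6,9,10} 4  {5,7,8,9} 1  {6,8,9,10} 6  {7,8,9,10} 4
  5 to go: {0,6,8,9,10} 10  {4,5,7,8,9} 1  {5,7,8,9,10} 5  {6,7,8,9,10} 10
  6 to go: {0,6,7,8,9,10} 20  {3,4,5,7,8,9} 1  {4,5,7,8,9,10} 6  {5,6,7,8,9,10} 15
  7 to go: {0,5,6,7,8,9,10} 35  {2,3,4,5,7,8,9} 1  {3,4,5,7,8,9,10} 7  {4,5,6,7,8,9,10} 21
  8 to go: {0,4,5,6,7,8,9,10} 56  {1,2,3,4,5,7,8,9} 1  {2,3,4,5,7,8,9,10} 8  {3,4,5,6,7,8,9,10} 28
  9 to go: {0,3,4,5,6,7,8,9,10} 84  {1,2,3,4,5,7,8,9,10} 9  {2,3,4,5,6,7,8,9,10} 36
  if 0:z drops first: 45 orders
  if 1:c drops first: 120 orders
heap linearizations: 165

165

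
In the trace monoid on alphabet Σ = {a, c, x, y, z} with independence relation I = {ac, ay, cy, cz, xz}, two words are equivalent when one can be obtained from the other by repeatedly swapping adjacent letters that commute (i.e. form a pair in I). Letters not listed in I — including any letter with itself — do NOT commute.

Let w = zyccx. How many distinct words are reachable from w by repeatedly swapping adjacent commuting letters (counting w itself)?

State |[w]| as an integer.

6

0(z) covers ∅
1(y) covers 0:z
2(c) covers ∅
3(c) covers 2:c
4(x) covers 1:y, 3:c
floor of heap: 0:z, 2:c
completions by unplaced set U, small U first (add the entries for U minus each lowest piece of U):
  |U|=1: {4}:1
  |U|=2: {1,4}:1  {3,4}:1
  |U|=3: {0,1,4}:1  {1,3,4}:2  {2,3,4}:1
  start at 0(z): 3
  start at 2(c): 3
sum over floor = 6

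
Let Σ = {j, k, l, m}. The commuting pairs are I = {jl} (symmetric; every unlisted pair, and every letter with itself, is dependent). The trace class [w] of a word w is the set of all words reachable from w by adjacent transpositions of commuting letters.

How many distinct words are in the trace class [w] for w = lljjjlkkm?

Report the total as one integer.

20

drop 0:l onto floor
drop 1:l onto {0:l}
drop 2:j onto floor
drop 3:j onto {2:j}
drop 4:j onto {3:j}
drop 5:l onto {1:l}
drop 6:k onto {4:j, 5:l}
drop 7:k onto {6:k}
drop 8:m onto {7:k}
ground layer = {0:l, 2:j}
drop-orders for the pieces not yet dropped (sum over which currently-grounded one goes next):
  1 to go: {8} 1
  2 to go: {7,8} 1
  3 to go: {6,7,8} 1
  4 to go: {4,6,7,8} 1  {5,6,7,8} 1
  5 to go: {1,5,6,7,8} 1  {3,4,6,7,8} 1  {4,5,6,7,8} 2
  6 to go: {0,1,5,6,7,8} 1  {1,4,5,6,7,8} 3  {2,3,4,6,7,8} 1  {3,4,5,6,7,8} 3
  7 to go: {0,1,4,5,6,7,8} 4  {1,3,4,5,6,7,8} 6  {2,3,4,5,6,7,8} 4
  if 0:l drops first: 10 orders
  if 2:j drops first: 10 orders
heap linearizations: 20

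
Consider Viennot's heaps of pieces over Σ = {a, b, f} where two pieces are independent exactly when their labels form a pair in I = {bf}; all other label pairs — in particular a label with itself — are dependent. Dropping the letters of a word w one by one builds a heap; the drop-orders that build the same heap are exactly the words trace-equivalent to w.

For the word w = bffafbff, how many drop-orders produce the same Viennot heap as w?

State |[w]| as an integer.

12

piece 0:b — minimal
piece 1:f — minimal
piece 2:f rests on {1:f}
piece 3:a rests on {0:b, 2:f}
piece 4:f rests on {3:a}
piece 5:b rests on {3:a}
piece 6:f rests on {4:f}
piece 7:f rests on {6:f}
minimal pieces: {0:b, 1:f}
ways to finish when only these pieces remain (= sum over removing one remaining piece with nothing left below it):
  1 left: {5}→1  {7}→1
  2 left: {5,7}→2  {6,7}→1
  3 left: {4,6,7}→1  {5,6,7}→3
  4 left: {4,5,6,7}→4
  5 left: {3,4,5,6,7}→4
  6 left: {0,3,4,5,6,7}→4  {2,3,4,5,6,7}→4
  placing 0:b first → 4 extensions
  placing 1:f first → 8 extensions
total linear extensions = 12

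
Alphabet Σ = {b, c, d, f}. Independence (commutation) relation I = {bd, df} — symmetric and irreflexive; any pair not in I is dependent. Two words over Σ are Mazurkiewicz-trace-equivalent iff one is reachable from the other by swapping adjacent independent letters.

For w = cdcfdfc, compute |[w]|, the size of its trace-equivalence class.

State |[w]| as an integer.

3

drop 0:c onto floor
drop 1:d onto {0:c}
drop 2:c onto {1:d}
drop 3:f onto {2:c}
drop 4:d onto {2:c}
drop 5:f onto {3:f}
drop 6:c onto {4:d, 5:f}
ground layer = {0:c}
drop-orders for the pieces not yet dropped (sum over which currently-grounded one goes next):
  1 to go: {6} 1
  2 to go: {4,6} 1  {5,6} 1
  3 to go: {3,5,6} 1  {4,5,6} 2
  4 to go: {3,4,5,6} 3
  5 to go: {2,3,4,5,6} 3
  if 0:c drops first: 3 orders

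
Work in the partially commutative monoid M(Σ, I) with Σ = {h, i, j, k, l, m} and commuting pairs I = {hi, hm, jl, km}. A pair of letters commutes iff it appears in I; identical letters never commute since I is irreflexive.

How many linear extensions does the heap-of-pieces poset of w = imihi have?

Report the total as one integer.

piece 0:i — minimal
piece 1:m rests on {0:i}
piece 2:i rests on {1:m}
piece 3:h — minimal
piece 4:i rests on {2:i}
minimal pieces: {0:i, 3:h}
ways to finish when only these pieces remain (= sum over removing one remaining piece with nothing left below it):
  1 left: {3}→1  {4}→1
  2 left: {2,4}→1  {3,4}→2
  3 left: {1,2,4}→1  {2,3,4}→3
  placing 0:i first → 4 extensions
  placing 3:h first → 1 extensions
total linear extensions = 5

5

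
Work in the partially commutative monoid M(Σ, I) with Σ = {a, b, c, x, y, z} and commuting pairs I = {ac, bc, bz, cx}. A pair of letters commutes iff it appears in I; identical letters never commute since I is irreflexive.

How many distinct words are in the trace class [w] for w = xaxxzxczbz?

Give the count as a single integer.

7

piece 0:x — minimal
piece 1:a rests on {0:x}
piece 2:x rests on {1:a}
piece 3:x rests on {2:x}
piece 4:z rests on {3:x}
piece 5:x rests on {4:z}
piece 6:c rests on {4:z}
piece 7:z rests on {5:x, 6:c}
piece 8:b rests on {5:x}
piece 9:z rests on {7:z}
minimal pieces: {0:x}
ways to finish when only these pieces remain (= sum over removing one remaining piece with nothing left below it):
  1 left: {8}→1  {9}→1
  2 left: {7,9}→1  {8,9}→2
  3 left: {6,7,9}→1  {7,8,9}→3
  4 left: {5,7,8,9}→3  {6,7,8,9}→4
  5 left: {5,6,7,8,9}→7
  6 left: {4,5,6,7,8,9}→7
  7 left: {3,4,5,6,7,8,9}→7
  8 left: {2,3,4,5,6,7,8,9}→7
  placing 0:x first → 7 extensions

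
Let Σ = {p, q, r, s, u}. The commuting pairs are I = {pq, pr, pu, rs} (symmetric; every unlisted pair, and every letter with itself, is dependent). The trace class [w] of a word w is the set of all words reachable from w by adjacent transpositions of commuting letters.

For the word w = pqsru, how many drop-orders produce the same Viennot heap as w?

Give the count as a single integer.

drop 0:p onto floor
drop 1:q onto floor
drop 2:s onto {0:p, 1:q}
drop 3:r onto {1:q}
drop 4:u onto {2:s, 3:r}
ground layer = {0:p, 1:q}
drop-orders for the pieces not yet dropped (sum over which currently-grounded one goes next):
  1 to go: {4} 1
  2 to go: {2,4} 1  {3,4} 1
  3 to go: {0,2,4} 1  {2,3,4} 2
  if 0:p drops first: 2 orders
  if 1:q drops first: 3 orders
heap linearizations: 5

5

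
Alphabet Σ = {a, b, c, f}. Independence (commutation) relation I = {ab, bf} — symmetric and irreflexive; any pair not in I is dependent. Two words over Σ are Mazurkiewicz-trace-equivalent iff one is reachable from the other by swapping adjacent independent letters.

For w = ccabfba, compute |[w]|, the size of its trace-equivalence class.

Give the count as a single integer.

10

0(c) covers ∅
1(c) covers 0:c
2(a) covers 1:c
3(b) covers 1:c
4(f) covers 2:a
5(b) covers 3:b
6(a) covers 4:f
floor of heap: 0:c
completions by unplaced set U, small U first (add the entries for U minus each lowest piece of U):
  |U|=1: {5}:1  {6}:1
  |U|=2: {3,5}:1  {4,6}:1  {5,6}:2
  |U|=3: {2,4,6}:1  {3,5,6}:3  {4,5,6}:3
  |U|=4: {2,4,5,6}:4  {3,4,5,6}:6
  |U|=5: {2,3,4,5,6}:10
  start at 0(c): 10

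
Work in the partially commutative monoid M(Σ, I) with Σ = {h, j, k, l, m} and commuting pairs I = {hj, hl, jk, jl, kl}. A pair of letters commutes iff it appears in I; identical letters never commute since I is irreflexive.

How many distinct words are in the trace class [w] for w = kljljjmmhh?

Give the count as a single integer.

60

piece 0:k — minimal
piece 1:l — minimal
piece 2:j — minimal
piece 3:l rests on {1:l}
piece 4:j rests on {2:j}
piece 5:j rests on {4:j}
piece 6:m rests on {0:k, 3:l, 5:j}
piece 7:m rests on {6:m}
piece 8:h rests on {7:m}
piece 9:h rests on {8:h}
minimal pieces: {0:k, 1:l, 2:j}
ways to finish when only these pieces remain (= sum over removing one remaining piece with nothing left below it):
  1 left: {9}→1
  2 left: {8,9}→1
  3 left: {7,8,9}→1
  4 left: {6,7,8,9}→1
  5 left: {0,6,7,8,9}→1  {3,6,7,8,9}→1  {5,6,7,8,9}→1
  6 left: {0,3,6,7,8,9}→2  {0,5,6,7,8,9}→2  {1,3,6,7,8,9}→1  {3,5,6,7,8,9}→2  {4,5,6,7,8,9}→1
  7 left: {0,1,3,6,7,8,9}→3  {0,3,5,6,7,8,9}→6  {0,4,5,6,7,8,9}→3  {1,3,5,6,7,8,9}→3  {2,4,5,6,7,8,9}→1  {3,4,5,6,7,8,9}→3
  8 left: {0,1,3,5,6,7,8,9}→12  {0,2,4,5,6,7,8,9}→4  {0,3,4,5,6,7,8,9}→12  {1,3,4,5,6,7,8,9}→6  {2,3,4,5,6,7,8,9}→4
  placing 0:k first → 10 extensions
  placing 1:l first → 20 extensions
  placing 2:j first → 30 extensions
total linear extensions = 60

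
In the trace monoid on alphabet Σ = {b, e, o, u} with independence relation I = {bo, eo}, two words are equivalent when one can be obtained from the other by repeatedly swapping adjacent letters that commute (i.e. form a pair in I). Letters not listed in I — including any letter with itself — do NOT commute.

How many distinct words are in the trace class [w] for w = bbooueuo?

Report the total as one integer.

drop 0:b onto floor
drop 1:b onto {0:b}
drop 2:o onto floor
drop 3:o onto {2:o}
drop 4:u onto {1:b, 3:o}
drop 5:e onto {4:u}
drop 6:u onto {5:e}
drop 7:o onto {6:u}
ground layer = {0:b, 2:o}
drop-orders for the pieces not yet dropped (sum over which currently-grounded one goes next):
  1 to go: {7} 1
  2 to go: {6,7} 1
  3 to go: {5,6,7} 1
  4 to go: {4,5,6,7} 1
  5 to go: {1,4,5,6,7} 1  {3,4,5,6,7} 1
  6 to go: {0,1,4,5,6,7} 1  {1,3,4,5,6,7} 2  {2,3,4,5,6,7} 1
  if 0:b drops first: 3 orders
  if 2:o drops first: 3 orders
heap linearizations: 6

6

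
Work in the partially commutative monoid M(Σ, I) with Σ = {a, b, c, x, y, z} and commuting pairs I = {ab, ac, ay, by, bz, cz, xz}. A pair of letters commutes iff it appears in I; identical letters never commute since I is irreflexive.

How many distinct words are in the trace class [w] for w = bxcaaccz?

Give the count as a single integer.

0(b) covers ∅
1(x) covers 0:b
2(c) covers 1:x
3(a) covers 1:x
4(a) covers 3:a
5(c) covers 2:c
6(c) covers 5:c
7(z) covers 4:a
floor of heap: 0:b
completions by unplaced set U, small U first (add the entries for U minus each lowest piece of U):
  |U|=1: {6}:1  {7}:1
  |U|=2: {4,7}:1  {5,6}:1  {6,7}:2
  |U|=3: {2,5,6}:1  {3,4,7}:1  {4,6,7}:3  {5,6,7}:3
  |U|=4: {2,5,6,7}:4  {3,4,6,7}:4  {4,5,6,7}:6
  |U|=5: {2,4,5,6,7}:10  {3,4,5,6,7}:10
  |U|=6: {2,3,4,5,6,7}:20
  start at 0(b): 20

20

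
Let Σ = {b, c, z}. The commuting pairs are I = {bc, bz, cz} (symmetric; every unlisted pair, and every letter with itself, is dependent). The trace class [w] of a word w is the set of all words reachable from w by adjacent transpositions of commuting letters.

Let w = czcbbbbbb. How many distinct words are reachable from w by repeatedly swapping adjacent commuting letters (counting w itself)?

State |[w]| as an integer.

#0=c has no predecessor
#1=z has no predecessor
#2=c depends on [0:c]
#3=b has no predecessor
#4=b depends on [3:b]
#5=b depends on [4:b]
#6=b depends on [5:b]
#7=b depends on [6:b]
#8=b depends on [7:b]
sources: [0:c, 1:z, 3:b]
N(rest) = Σ N(rest − s) over sources s of rest; N(one piece) = 1:
  size 1 → [1]=1  [2]=1  [8]=1
  size 2 → [0,2]=1  [1,2]=2  [1,8]=2  [2,8]=2  [7,8]=1
  size 3 → [0,1,2]=3  [0,2,8]=3  [1,2,8]=6  [1,7,8]=3  [2,7,8]=3  [6,7,8]=1
  size 4 → [0,1,2,8]=12  [0,2,7,8]=6  [1,2,7,8]=12  [1,6,7,8]=4  [2,6,7,8]=4  [5,6,7,8]=1
  size 5 → [0,1,2,7,8]=30  [0,2,6,7,8]=10  [1,2,6,7,8]=20  [1,5,6,7,8]=5  [2,5,6,7,8]=5  [4,5,6,7,8]=1
  size 6 → [0,1,2,6,7,8]=60  [0,2,5,6,7,8]=15  [1,2,5,6,7,8]=30  [1,4,5,6,7,8]=6  [2,4,5,6,7,8]=6  [3,4,5,6,7,8]=1
  size 7 → [0,1,2,5,6,7,8]=105  [0,2,4,5,6,7,8]=21  [1,2,4,5,6,7,8]=42  [1,3,4,5,6,7,8]=7  [2,3,4,5,6,7,8]=7
  first=0(c) contributes 56
  first=1(z) contributes 28
  first=3(b) contributes 168
|[w]| = 252

252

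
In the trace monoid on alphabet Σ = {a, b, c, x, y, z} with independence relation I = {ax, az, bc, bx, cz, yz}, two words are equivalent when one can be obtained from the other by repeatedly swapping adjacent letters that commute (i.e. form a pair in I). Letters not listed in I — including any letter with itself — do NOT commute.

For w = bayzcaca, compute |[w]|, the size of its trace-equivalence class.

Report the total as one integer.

drop 0:b onto floor
drop 1:a onto {0:b}
drop 2:y onto {1:a}
drop 3:z onto {0:b}
drop 4:c onto {2:y}
drop 5:a onto {4:c}
drop 6:c onto {5:a}
drop 7:a onto {6:c}
ground layer = {0:b}
drop-orders for the pieces not yet dropped (sum over which currently-grounded one goes next):
  1 to go: {3} 1  {7} 1
  2 to go: {3,7} 2  {6,7} 1
  3 to go: {3,6,7} 3  {5,6,7} 1
  4 to go: {3,5,6,7} 4  {4,5,6,7} 1
  5 to go: {2,4,5,6,7} 1  {3,4,5,6,7} 5
  6 to go: {1,2,4,5,6,7} 1  {2,3,4,5,6,7} 6
  if 0:b drops first: 7 orders

7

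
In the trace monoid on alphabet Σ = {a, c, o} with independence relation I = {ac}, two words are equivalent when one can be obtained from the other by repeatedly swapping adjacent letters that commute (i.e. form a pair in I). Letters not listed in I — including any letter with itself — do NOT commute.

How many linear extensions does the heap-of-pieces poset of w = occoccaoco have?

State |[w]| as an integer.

3

0(o) covers ∅
1(c) covers 0:o
2(c) covers 1:c
3(o) covers 2:c
4(c) covers 3:o
5(c) covers 4:c
6(a) covers 3:o
7(o) covers 5:c, 6:a
8(c) covers 7:o
9(o) covers 8:c
floor of heap: 0:o
completions by unplaced set U, small U first (add the entries for U minus each lowest piece of U):
  |U|=1: {9}:1
  |U|=2: {8,9}:1
  |U|=3: {7,8,9}:1
  |U|=4: {5,7,8,9}:1  {6,7,8,9}:1
  |U|=5: {4,5,7,8,9}:1  {5,6,7,8,9}:2
  |U|=6: {4,5,6,7,8,9}:3
  |U|=7: {3,4,5,6,7,8,9}:3
  |U|=8: {2,3,4,5,6,7,8,9}:3
  start at 0(o): 3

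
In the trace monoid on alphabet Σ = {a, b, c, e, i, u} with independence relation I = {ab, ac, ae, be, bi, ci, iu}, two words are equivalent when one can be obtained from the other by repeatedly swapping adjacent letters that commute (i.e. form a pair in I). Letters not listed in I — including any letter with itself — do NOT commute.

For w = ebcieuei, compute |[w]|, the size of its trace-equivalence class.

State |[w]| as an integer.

0(e) covers ∅
1(b) covers ∅
2(c) covers 0:e, 1:b
3(i) covers 0:e
4(e) covers 2:c, 3:i
5(u) covers 4:e
6(e) covers 5:u
7(i) covers 6:e
floor of heap: 0:e, 1:b
completions by unplaced set U, small U first (add the entries for U minus each lowest piece of U):
  |U|=1: {7}:1
  |U|=2: {6,7}:1
  |U|=3: {5,6,7}:1
  |U|=4: {4,5,6,7}:1
  |U|=5: {2,4,5,6,7}:1  {3,4,5,6,7}:1
  |U|=6: {1,2,4,5,6,7}:1  {2,3,4,5,6,7}:2
  start at 0(e): 3
  start at 1(b): 2
sum over floor = 5

5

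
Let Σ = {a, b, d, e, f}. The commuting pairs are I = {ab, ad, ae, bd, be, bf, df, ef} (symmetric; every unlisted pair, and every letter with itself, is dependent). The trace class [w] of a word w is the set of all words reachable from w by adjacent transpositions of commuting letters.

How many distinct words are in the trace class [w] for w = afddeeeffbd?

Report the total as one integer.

2310

drop 0:a onto floor
drop 1:f onto {0:a}
drop 2:d onto floor
drop 3:d onto {2:d}
drop 4:e onto {3:d}
drop 5:e onto {4:e}
drop 6:e onto {5:e}
drop 7:f onto {1:f}
drop 8:f onto {7:f}
drop 9:b onto floor
drop 10:d onto {6:e}
ground layer = {0:a, 2:d, 9:b}
drop-orders for the pieces not yet dropped (sum over which currently-grounded one goes next):
  1 to go: {8} 1  {9} 1  {10} 1
  2 to go: {6,10} 1  {7,8} 1  {8,9} 2  {8,10} 2  {9,10} 2
  3 to go: {1,7,8} 1  {5,6,10} 1  {6,8,10} 3  {6,9,10} 3  {7,8,9} 3  {7,8,10} 3  {8,9,10} 6
  4 to go: {0,1,7,8} 1  {1,7,8,9} 4  {1,7,8,10} 4  {4,5,6,10} 1  {5,6,8,10} 4  {5,6,9,10} 4  {6,7,8,10} 6  {6,8,9,10} 12  {7,8,9,10} 12
  5 to go: {0,1,7,8,9} 5  {0,1,7,8,10} 5  {1,6,7,8,10} 10  {1,7,8,9,10} 20  {3,4,5,6,10} 1  {4,5,6,8,10} 5  {4,5,6,9,10} 5  {5,6,7,8,10} 10  {5,6,8,9,10} 20  {6,7,8,9,10} 30
  6 to go: {0,1,6,7,8,10} 15  {0,1,7,8,9,10} 30  {1,5,6,7,8,10} 20  {1,6,7,8,9,10} 60  {2,3,4,5,6,10} 1  {3,4,5,6,8,10} 6  {3,4,5,6,9,10} 6  {4,5,6,7,8,10} 15  {4,5,6,8,9,10} 30  {5,6,7,8,9,10} 60
  7 to go: {0,1,5,6,7,8,10} 35  {0,1,6,7,8,9,10} 105  {1,4,5,6,7,8,10} 35  {1,5,6,7,8,9,10} 140  {2,3,4,5,6,8,10} 7  {2,3,4,5,6,9,10} 7  {3,4,5,6,7,8,10} 21  {3,4,5,6,8,9,10} 42  {4,5,6,7,8,9,10} 105
  8 to go: {0,1,4,5,6,7,8,10} 70  {0,1,5,6,7,8,9,10} 280  {1,3,4,5,6,7,8,10} 56  {1,4,5,6,7,8,9,10} 280  {2,3,4,5,6,7,8,10} 28  {2,3,4,5,6,8,9,10} 56  {3,4,5,6,7,8,9,10} 168
  9 to go: {0,1,3,4,5,6,7,8,10} 126  {0,1,4,5,6,7,8,9,10} 630  {1,2,3,4,5,6,7,8,10} 84  {1,3,4,5,6,7,8,9,10} 504  {2,3,4,5,6,7,8,9,10} 252
  if 0:a drops first: 840 orders
  if 2:d drops first: 1260 orders
  if 9:b drops first: 210 orders
heap linearizations: 2310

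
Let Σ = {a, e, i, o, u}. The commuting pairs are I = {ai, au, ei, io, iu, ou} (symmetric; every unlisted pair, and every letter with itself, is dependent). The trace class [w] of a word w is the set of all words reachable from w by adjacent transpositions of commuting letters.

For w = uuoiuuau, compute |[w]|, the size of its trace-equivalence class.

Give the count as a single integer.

0(u) covers ∅
1(u) covers 0:u
2(o) covers ∅
3(i) covers ∅
4(u) covers 1:u
5(u) covers 4:u
6(a) covers 2:o
7(u) covers 5:u
floor of heap: 0:u, 2:o, 3:i
completions by unplaced set U, small U first (add the entries for U minus each lowest piece of U):
  |U|=1: {3}:1  {6}:1  {7}:1
  |U|=2: {2,6}:1  {3,6}:2  {3,7}:2  {5,7}:1  {6,7}:2
  |U|=3: {2,3,6}:3  {2,6,7}:3  {3,5,7}:3  {3,6,7}:6  {4,5,7}:1  {5,6,7}:3
  |U|=4: {1,4,5,7}:1  {2,3,6,7}:12  {2,5,6,7}:6  {3,4,5,7}:4  {3,5,6,7}:12  {4,5,6,7}:4
  |U|=5: {0,1,4,5,7}:1  {1,3,4,5,7}:5  {1,4,5,6,7}:5  {2,3,5,6,7}:30  {2,4,5,6,7}:10  {3,4,5,6,7}:20
  |U|=6: {0,1,3,4,5,7}:6  {0,1,4,5,6,7}:6  {1,2,4,5,6,7}:15  {1,3,4,5,6,7}:30  {2,3,4,5,6,7}:60
  start at 0(u): 105
  start at 2(o): 42
  start at 3(i): 21
sum over floor = 168

168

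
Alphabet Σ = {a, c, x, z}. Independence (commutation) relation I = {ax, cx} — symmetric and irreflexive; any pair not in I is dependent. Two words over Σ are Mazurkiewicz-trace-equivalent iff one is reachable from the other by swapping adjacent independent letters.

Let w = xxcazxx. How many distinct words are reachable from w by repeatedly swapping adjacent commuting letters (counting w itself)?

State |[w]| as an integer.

6

drop 0:x onto floor
drop 1:x onto {0:x}
drop 2:c onto floor
drop 3:a onto {2:c}
drop 4:z onto {1:x, 3:a}
drop 5:x onto {4:z}
drop 6:x onto {5:x}
ground layer = {0:x, 2:c}
drop-orders for the pieces not yet dropped (sum over which currently-grounded one goes next):
  1 to go: {6} 1
  2 to go: {5,6} 1
  3 to go: {4,5,6} 1
  4 to go: {1,4,5,6} 1  {3,4,5,6} 1
  5 to go: {0,1,4,5,6} 1  {1,3,4,5,6} 2  {2,3,4,5,6} 1
  if 0:x drops first: 3 orders
  if 2:c drops first: 3 orders
heap linearizations: 6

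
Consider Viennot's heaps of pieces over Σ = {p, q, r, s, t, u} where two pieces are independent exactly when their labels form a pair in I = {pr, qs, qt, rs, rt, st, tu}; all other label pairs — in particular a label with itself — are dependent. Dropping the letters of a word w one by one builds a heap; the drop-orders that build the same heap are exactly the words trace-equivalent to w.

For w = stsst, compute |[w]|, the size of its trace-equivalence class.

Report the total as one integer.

0(s) covers ∅
1(t) covers ∅
2(s) covers 0:s
3(s) covers 2:s
4(t) covers 1:t
floor of heap: 0:s, 1:t
completions by unplaced set U, small U first (add the entries for U minus each lowest piece of U):
  |U|=1: {3}:1  {4}:1
  |U|=2: {1,4}:1  {2,3}:1  {3,4}:2
  |U|=3: {0,2,3}:1  {1,3,4}:3  {2,3,4}:3
  start at 0(s): 6
  start at 1(t): 4
sum over floor = 10

10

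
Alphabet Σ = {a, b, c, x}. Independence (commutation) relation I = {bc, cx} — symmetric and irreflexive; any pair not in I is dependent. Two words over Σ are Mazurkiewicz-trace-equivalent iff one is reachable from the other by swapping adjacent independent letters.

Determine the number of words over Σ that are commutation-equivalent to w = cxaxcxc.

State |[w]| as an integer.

12

drop 0:c onto floor
drop 1:x onto floor
drop 2:a onto {0:c, 1:x}
drop 3:x onto {2:a}
drop 4:c onto {2:a}
drop 5:x onto {3:x}
drop 6:c onto {4:c}
ground layer = {0:c, 1:x}
drop-orders for the pieces not yet dropped (sum over which currently-grounded one goes next):
  1 to go: {5} 1  {6} 1
  2 to go: {3,5} 1  {4,6} 1  {5,6} 2
  3 to go: {3,5,6} 3  {4,5,6} 3
  4 to go: {3,4,5,6} 6
  5 to go: {2,3,4,5,6} 6
  if 0:c drops first: 6 orders
  if 1:x drops first: 6 orders
heap linearizations: 12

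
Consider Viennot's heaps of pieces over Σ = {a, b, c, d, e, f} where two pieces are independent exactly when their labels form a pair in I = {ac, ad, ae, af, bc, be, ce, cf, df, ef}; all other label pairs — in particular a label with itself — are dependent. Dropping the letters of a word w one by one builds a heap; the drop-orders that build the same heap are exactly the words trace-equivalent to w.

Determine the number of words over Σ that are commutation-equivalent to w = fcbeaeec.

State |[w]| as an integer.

piece 0:f — minimal
piece 1:c — minimal
piece 2:b rests on {0:f}
piece 3:e — minimal
piece 4:a rests on {2:b}
piece 5:e rests on {3:e}
piece 6:e rests on {5:e}
piece 7:c rests on {1:c}
minimal pieces: {0:f, 1:c, 3:e}
ways to finish when only these pieces remain (= sum over removing one remaining piece with nothing left below it):
  1 left: {4}→1  {6}→1  {7}→1
  2 left: {1,7}→1  {2,4}→1  {4,6}→2  {4,7}→2  {5,6}→1  {6,7}→2
  3 left: {0,2,4}→1  {1,4,7}→3  {1,6,7}→3  {2,4,6}→3  {2,4,7}→3  {3,5,6}→1  {4,5,6}→3  {4,6,7}→6  {5,6,7}→3
  4 left: {0,2,4,6}→4  {0,2,4,7}→4  {1,2,4,7}→6  {1,4,6,7}→12  {1,5,6,7}→6  {2,4,5,6}→6  {2,4,6,7}→12  {3,4,5,6}→4  {3,5,6,7}→4  {4,5,6,7}→12
  5 left: {0,1,2,4,7}→10  {0,2,4,5,6}→10  {0,2,4,6,7}→20  {1,2,4,6,7}→30  {1,3,5,6,7}→10  {1,4,5,6,7}→30  {2,3,4,5,6}→10  {2,4,5,6,7}→30  {3,4,5,6,7}→20
  6 left: {0,1,2,4,6,7}→60  {0,2,3,4,5,6}→20  {0,2,4,5,6,7}→60  {1,2,4,5,6,7}→90  {1,3,4,5,6,7}→60  {2,3,4,5,6,7}→60
  placing 0:f first → 210 extensions
  placing 1:c first → 140 extensions
  placing 3:e first → 210 extensions
total linear extensions = 560

560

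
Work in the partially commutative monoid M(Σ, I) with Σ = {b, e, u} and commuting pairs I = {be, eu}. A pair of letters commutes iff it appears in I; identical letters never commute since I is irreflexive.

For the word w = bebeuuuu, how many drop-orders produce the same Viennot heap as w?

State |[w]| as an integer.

28

piece 0:b — minimal
piece 1:e — minimal
piece 2:b rests on {0:b}
piece 3:e rests on {1:e}
piece 4:u rests on {2:b}
piece 5:u rests on {4:u}
piece 6:u rests on {5:u}
piece 7:u rests on {6:u}
minimal pieces: {0:b, 1:e}
ways to finish when only these pieces remain (= sum over removing one remaining piece with nothing left below it):
  1 left: {3}→1  {7}→1
  2 left: {1,3}→1  {3,7}→2  {6,7}→1
  3 left: {1,3,7}→3  {3,6,7}→3  {5,6,7}→1
  4 left: {1,3,6,7}→6  {3,5,6,7}→4  {4,5,6,7}→1
  5 left: {1,3,5,6,7}→10  {2,4,5,6,7}→1  {3,4,5,6,7}→5
  6 left: {0,2,4,5,6,7}→1  {1,3,4,5,6,7}→15  {2,3,4,5,6,7}→6
  placing 0:b first → 21 extensions
  placing 1:e first → 7 extensions
total linear extensions = 28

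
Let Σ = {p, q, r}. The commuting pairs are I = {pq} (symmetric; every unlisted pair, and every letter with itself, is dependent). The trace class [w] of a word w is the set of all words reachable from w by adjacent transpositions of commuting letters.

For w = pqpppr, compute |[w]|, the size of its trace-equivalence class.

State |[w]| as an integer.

#0=p has no predecessor
#1=q has no predecessor
#2=p depends on [0:p]
#3=p depends on [2:p]
#4=p depends on [3:p]
#5=r depends on [1:q, 4:p]
sources: [0:p, 1:q]
N(rest) = Σ N(rest − s) over sources s of rest; N(one piece) = 1:
  size 1 → [5]=1
  size 2 → [1,5]=1  [4,5]=1
  size 3 → [1,4,5]=2  [3,4,5]=1
  size 4 → [1,3,4,5]=3  [2,3,4,5]=1
  first=0(p) contributes 4
  first=1(q) contributes 1
|[w]| = 5

5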